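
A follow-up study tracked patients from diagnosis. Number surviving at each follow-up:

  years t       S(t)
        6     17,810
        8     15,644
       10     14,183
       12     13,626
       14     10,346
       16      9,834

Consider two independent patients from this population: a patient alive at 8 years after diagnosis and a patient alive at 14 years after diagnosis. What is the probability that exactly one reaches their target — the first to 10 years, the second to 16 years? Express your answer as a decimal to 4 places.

p₁ = S(10)/S(8) = 14,183/15,644 = 0.906610; p₂ = S(16)/S(14) = 9,834/10,346 = 0.950512.
P(exactly one) = p₁(1−p₂) + (1−p₁)p₂ = 0.044866 + 0.088768 = 0.133635.

0.1336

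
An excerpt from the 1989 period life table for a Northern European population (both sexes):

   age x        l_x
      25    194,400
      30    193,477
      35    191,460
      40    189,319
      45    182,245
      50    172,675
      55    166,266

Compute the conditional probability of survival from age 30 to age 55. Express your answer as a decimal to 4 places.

We want 25p30 = l_55/l_30.
The conditional survival probability is l_55/l_30 = 166,266/193,477 = 0.859358.

0.8594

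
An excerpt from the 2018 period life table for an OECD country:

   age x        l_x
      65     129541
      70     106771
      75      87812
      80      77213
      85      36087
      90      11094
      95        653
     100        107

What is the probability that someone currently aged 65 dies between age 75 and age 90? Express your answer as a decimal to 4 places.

0.5922

We want 10|15q65 = (l_75 − l_90)/l_65.
This is the probability of reaching 75 but not 90, conditional on being alive at 65: (l_75 − l_90) / l_65.
= (87812 − 11094) / 129541 = 76718 / 129541 = 0.592229.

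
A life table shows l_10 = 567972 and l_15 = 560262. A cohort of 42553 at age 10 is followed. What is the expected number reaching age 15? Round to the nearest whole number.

41975

The relevant probability is 560262/567972 = 0.986425.
Expected number = 42553 × 0.986425 = 41975.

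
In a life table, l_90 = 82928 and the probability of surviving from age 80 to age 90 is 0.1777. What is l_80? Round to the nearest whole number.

466674

l_80 = l_90 / p = 82928 / 0.1777 = 466674.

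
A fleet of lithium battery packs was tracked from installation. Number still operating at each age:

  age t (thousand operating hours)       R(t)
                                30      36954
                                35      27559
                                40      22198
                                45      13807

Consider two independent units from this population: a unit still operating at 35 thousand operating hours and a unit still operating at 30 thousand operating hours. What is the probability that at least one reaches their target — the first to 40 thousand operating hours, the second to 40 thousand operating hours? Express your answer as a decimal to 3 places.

0.922

p₁ = R(40)/R(35) = 22198/27559 = 0.805472; p₂ = R(40)/R(30) = 22198/36954 = 0.600693.
P(at least one) = 1 − (1−p₁)(1−p₂) = 1 − 0.194528 × 0.399307 = 0.922324.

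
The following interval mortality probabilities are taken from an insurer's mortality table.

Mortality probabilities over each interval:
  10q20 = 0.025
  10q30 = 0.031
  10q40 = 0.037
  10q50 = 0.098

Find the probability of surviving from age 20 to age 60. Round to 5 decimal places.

0.82066

Survival from 20 to 60 is the product of surviving each interval: (1 − 0.025) × (1 − 0.031) × (1 − 0.037) × (1 − 0.098).
= 0.975 × 0.969 × 0.963 × 0.902 = 0.820656.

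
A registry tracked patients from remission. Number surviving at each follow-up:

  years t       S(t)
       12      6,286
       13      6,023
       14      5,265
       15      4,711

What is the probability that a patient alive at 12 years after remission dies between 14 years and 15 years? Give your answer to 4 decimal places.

This is the probability of reaching 14 but not 15, conditional on being alive at 12: (S(14) − S(15)) / S(12).
= (5,265 − 4,711) / 6,286 = 554 / 6,286 = 0.088132.

0.0881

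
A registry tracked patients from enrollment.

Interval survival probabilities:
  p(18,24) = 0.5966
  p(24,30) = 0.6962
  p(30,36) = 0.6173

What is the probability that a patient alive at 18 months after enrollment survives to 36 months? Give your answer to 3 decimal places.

0.256

The overall survival probability is 0.5966 × 0.6962 × 0.6173.
= 0.256397.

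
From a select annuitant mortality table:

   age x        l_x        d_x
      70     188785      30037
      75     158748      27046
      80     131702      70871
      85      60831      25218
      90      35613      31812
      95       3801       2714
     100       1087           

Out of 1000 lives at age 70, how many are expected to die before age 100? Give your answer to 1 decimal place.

The relevant probability is 1 − 1087/188785 = 0.994242.
Expected number = 1000 × 0.994242 = 994.2.

994.2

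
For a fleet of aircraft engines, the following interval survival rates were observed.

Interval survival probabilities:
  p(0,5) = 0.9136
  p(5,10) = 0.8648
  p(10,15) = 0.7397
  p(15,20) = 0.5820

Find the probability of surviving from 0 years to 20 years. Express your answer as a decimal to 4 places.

The overall survival probability is 0.9136 × 0.8648 × 0.7397 × 0.5820.
= 0.340134.

0.3401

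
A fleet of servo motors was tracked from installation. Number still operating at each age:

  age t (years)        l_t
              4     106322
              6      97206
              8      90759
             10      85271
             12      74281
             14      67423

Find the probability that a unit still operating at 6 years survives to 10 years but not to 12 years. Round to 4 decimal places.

0.1131

This is the probability of reaching 10 but not 12, conditional on being operational at 6: (l_10 − l_12) / l_6.
= (85271 − 74281) / 97206 = 10990 / 97206 = 0.113059.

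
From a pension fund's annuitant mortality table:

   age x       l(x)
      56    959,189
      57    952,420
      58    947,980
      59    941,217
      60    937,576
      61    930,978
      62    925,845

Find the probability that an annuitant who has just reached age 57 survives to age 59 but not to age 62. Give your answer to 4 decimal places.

0.0161

This is the probability of reaching 59 but not 62, conditional on being alive at 57: (l(59) − l(62)) / l(57).
= (941,217 − 925,845) / 952,420 = 15,372 / 952,420 = 0.016140.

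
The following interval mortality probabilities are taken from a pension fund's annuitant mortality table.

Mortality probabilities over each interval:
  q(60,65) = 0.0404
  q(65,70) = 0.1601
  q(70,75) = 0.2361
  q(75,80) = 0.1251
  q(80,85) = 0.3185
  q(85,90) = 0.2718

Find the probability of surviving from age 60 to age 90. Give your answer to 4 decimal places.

The overall survival probability is (1 − 0.0404) × (1 − 0.1601) × (1 − 0.2361) × (1 − 0.1251) × (1 − 0.3185) × (1 − 0.2718).
= 0.9596 × 0.8399 × 0.7639 × 0.8749 × 0.6815 × 0.7282 = 0.267319.

0.2673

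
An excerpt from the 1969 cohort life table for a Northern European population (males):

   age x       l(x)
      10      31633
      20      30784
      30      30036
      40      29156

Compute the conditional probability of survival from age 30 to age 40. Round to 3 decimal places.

0.971

The conditional survival probability is l(40)/l(30) = 29156/30036 = 0.970702.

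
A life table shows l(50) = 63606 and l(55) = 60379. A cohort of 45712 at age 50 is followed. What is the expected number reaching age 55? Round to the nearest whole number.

43393

The relevant probability is 60379/63606 = 0.949266.
Expected number = 45712 × 0.949266 = 43393.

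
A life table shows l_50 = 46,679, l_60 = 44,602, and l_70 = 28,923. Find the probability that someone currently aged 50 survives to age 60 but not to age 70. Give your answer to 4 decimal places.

This is the probability of reaching 60 but not 70, conditional on being alive at 50: (l_60 − l_70) / l_50.
= (44,602 − 28,923) / 46,679 = 15,679 / 46,679 = 0.335890.

0.3359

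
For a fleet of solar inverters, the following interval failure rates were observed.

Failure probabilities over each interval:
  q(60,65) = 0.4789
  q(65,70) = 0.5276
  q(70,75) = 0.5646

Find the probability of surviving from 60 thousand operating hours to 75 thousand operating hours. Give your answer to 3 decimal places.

0.107

Survival from 60 to 75 is the product of surviving each interval: (1 − 0.4789) × (1 − 0.5276) × (1 − 0.5646).
= 0.5211 × 0.4724 × 0.4354 = 0.107181.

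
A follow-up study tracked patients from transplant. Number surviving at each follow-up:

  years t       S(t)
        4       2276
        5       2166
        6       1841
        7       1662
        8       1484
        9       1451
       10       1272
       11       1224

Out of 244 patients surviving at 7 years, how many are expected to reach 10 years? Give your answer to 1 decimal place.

The relevant probability is 1272/1662 = 0.765343.
Expected number = 244 × 0.765343 = 186.7.

186.7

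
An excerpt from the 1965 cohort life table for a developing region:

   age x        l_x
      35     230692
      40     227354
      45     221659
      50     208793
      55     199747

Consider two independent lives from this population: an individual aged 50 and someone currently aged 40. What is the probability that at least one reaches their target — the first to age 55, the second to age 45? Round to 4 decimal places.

p₁ = l_55/l_50 = 199747/208793 = 0.956675; p₂ = l_45/l_40 = 221659/227354 = 0.974951.
P(at least one) = 1 − (1−p₁)(1−p₂) = 1 − 0.043325 × 0.025049 = 0.998915.

0.9989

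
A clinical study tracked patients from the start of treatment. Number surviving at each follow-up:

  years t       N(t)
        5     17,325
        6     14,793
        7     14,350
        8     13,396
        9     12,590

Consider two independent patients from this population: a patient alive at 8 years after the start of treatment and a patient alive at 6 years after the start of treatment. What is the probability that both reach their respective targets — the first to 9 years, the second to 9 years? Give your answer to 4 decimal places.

0.7999

p₁ = N(9)/N(8) = 12,590/13,396 = 0.939833; p₂ = N(9)/N(6) = 12,590/14,793 = 0.851078.
P(both) = p₁ × p₂ = 0.939833 × 0.851078 = 0.799871.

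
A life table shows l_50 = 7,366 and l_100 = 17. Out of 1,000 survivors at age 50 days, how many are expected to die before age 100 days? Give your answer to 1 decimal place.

997.7

The relevant probability is 1 − 17/7,366 = 0.997692.
Expected number = 1,000 × 0.997692 = 997.7.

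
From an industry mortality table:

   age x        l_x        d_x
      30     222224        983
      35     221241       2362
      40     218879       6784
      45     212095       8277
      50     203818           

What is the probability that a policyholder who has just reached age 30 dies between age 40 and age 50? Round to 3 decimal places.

0.068

We want 10|10q30 = (l_40 − l_50)/l_30.
This is the probability of reaching 40 but not 50, conditional on being alive at 30: (l_40 − l_50) / l_30.
= (218879 − 203818) / 222224 = 15061 / 222224 = 0.067774.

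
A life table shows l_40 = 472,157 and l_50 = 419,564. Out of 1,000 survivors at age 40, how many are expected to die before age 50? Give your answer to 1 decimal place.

The relevant probability is 1 − 419,564/472,157 = 0.111389.
Expected number = 1,000 × 0.111389 = 111.4.

111.4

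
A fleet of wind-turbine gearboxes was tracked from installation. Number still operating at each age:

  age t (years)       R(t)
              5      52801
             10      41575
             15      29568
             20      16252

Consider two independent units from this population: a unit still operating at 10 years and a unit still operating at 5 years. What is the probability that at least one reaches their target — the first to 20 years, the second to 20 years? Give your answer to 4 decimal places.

0.5784

p₁ = R(20)/R(10) = 16252/41575 = 0.390908; p₂ = R(20)/R(5) = 16252/52801 = 0.307797.
P(at least one) = 1 − (1−p₁)(1−p₂) = 1 − 0.609092 × 0.692203 = 0.578385.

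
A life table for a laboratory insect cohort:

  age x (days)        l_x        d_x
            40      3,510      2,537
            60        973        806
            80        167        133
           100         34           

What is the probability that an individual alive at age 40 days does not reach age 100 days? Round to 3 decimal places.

0.990

P(die before 100 | alive at 40) = 1 − l_100/l_40 = 1 − 34/3,510 = (3,476)/3,510 = 0.990313.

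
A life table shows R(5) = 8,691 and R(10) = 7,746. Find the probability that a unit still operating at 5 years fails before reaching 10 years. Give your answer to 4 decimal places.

0.1087

P(fail before 10 | operational at 5) = 1 − R(10)/R(5) = 1 − 7,746/8,691 = (945)/8,691 = 0.108733.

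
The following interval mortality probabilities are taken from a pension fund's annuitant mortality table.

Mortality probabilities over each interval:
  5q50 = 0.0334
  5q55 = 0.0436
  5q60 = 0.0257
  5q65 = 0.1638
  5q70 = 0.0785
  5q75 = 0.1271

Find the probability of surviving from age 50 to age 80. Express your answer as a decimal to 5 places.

Survival from 50 to 80 is the product of surviving each interval: (1 − 0.0334) × (1 − 0.0436) × (1 − 0.0257) × (1 − 0.1638) × (1 − 0.0785) × (1 − 0.1271).
= 0.9666 × 0.9564 × 0.9743 × 0.8362 × 0.9215 × 0.8729 = 0.605828.

0.60583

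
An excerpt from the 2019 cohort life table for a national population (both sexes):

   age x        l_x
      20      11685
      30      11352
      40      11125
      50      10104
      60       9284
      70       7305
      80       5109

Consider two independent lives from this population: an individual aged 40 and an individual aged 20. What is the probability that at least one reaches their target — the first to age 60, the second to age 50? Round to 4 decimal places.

p₁ = l_60/l_40 = 9284/11125 = 0.834517; p₂ = l_50/l_20 = 10104/11685 = 0.864698.
P(at least one) = 1 − (1−p₁)(1−p₂) = 1 − 0.165483 × 0.135302 = 0.977610.

0.9776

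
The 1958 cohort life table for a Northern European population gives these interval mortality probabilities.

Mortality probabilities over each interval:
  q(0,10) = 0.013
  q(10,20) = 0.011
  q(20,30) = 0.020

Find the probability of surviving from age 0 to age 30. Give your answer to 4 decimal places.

Chaining the interval survival probabilities: (1 − 0.013) × (1 − 0.011) × (1 − 0.020).
= 0.987 × 0.989 × 0.980 = 0.956620.

0.9566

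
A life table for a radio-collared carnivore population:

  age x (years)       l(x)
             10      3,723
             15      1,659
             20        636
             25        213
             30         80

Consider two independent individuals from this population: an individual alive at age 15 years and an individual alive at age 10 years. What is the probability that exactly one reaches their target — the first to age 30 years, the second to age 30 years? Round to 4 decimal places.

p₁ = l(30)/l(15) = 80/1,659 = 0.048222; p₂ = l(30)/l(10) = 80/3,723 = 0.021488.
P(exactly one) = p₁(1−p₂) + (1−p₁)p₂ = 0.047186 + 0.020452 = 0.067638.

0.0676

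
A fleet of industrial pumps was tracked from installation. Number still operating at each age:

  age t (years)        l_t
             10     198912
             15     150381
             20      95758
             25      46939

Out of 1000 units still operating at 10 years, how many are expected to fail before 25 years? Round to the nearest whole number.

The relevant probability is 1 − 46939/198912 = 0.764021.
Expected number = 1000 × 0.764021 = 764.

764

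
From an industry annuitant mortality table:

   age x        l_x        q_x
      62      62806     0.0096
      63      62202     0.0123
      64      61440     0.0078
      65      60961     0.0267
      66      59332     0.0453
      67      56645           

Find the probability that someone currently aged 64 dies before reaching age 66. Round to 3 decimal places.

P(die before 66 | alive at 64) = 1 − l_66/l_64 = 1 − 59332/61440 = (2108)/61440 = 0.034310.

0.034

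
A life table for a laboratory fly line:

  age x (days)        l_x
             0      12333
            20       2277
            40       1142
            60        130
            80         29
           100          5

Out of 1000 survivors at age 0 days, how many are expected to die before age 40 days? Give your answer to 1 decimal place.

907.4

The relevant probability is 1 − 1142/12333 = 0.907403.
Expected number = 1000 × 0.907403 = 907.4.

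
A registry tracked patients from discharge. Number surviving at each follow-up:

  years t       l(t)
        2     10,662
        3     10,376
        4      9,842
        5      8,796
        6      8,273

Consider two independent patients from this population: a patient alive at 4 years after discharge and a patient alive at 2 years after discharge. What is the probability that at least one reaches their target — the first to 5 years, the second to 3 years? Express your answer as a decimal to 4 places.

0.9971

p₁ = l(5)/l(4) = 8,796/9,842 = 0.893721; p₂ = l(3)/l(2) = 10,376/10,662 = 0.973176.
P(at least one) = 1 − (1−p₁)(1−p₂) = 1 − 0.106279 × 0.026824 = 0.997149.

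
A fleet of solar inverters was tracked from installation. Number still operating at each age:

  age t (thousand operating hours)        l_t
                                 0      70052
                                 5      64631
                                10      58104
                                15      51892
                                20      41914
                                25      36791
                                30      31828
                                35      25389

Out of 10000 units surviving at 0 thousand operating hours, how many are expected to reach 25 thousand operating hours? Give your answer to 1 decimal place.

The relevant probability is 36791/70052 = 0.525196.
Expected number = 10000 × 0.525196 = 5252.0.

5252.0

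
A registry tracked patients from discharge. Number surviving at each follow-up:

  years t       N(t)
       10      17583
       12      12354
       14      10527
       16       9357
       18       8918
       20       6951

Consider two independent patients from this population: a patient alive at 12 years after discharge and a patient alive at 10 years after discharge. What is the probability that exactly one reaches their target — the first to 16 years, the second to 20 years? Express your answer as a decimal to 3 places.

p₁ = N(16)/N(12) = 9357/12354 = 0.757407; p₂ = N(20)/N(10) = 6951/17583 = 0.395325.
P(exactly one) = p₁(1−p₂) + (1−p₁)p₂ = 0.457985 + 0.095903 = 0.553888.

0.554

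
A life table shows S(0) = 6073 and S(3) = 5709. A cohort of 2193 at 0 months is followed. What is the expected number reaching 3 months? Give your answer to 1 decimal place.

The relevant probability is 5709/6073 = 0.940063.
Expected number = 2193 × 0.940063 = 2061.6.

2061.6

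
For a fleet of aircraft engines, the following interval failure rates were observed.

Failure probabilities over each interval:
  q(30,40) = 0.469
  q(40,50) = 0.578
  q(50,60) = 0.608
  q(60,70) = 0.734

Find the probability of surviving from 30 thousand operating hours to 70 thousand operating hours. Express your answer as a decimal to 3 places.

The overall survival probability is (1 − 0.469) × (1 − 0.578) × (1 − 0.608) × (1 − 0.734).
= 0.531 × 0.422 × 0.392 × 0.266 = 0.023365.

0.023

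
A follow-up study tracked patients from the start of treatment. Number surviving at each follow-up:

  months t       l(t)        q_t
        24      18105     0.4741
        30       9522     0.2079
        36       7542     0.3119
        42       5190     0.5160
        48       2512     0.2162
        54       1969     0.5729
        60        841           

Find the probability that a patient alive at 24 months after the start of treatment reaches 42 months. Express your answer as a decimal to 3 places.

0.287

The conditional survival probability is l(42)/l(24) = 5190/18105 = 0.286661.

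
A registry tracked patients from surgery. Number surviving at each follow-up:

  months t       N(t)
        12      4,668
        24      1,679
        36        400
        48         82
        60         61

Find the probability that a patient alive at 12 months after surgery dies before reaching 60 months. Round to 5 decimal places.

0.98693

P(die before 60 | alive at 12) = 1 − N(60)/N(12) = 1 − 61/4,668 = (4,607)/4,668 = 0.986932.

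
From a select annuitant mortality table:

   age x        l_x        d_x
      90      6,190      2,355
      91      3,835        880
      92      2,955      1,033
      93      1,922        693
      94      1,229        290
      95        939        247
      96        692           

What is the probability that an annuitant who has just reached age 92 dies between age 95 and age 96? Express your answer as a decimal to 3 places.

We want 3|1q92 = (l_95 − l_96)/l_92.
This is the probability of reaching 95 but not 96, conditional on being alive at 92: (l_95 − l_96) / l_92.
= (939 − 692) / 2,955 = 247 / 2,955 = 0.083587.

0.084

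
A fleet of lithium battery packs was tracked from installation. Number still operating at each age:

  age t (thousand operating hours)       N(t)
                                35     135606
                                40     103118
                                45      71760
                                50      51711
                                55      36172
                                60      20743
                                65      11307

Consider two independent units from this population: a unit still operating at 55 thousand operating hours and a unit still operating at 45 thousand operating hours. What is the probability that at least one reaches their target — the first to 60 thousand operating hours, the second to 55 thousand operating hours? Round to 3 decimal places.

0.788

p₁ = N(60)/N(55) = 20743/36172 = 0.573455; p₂ = N(55)/N(45) = 36172/71760 = 0.504069.
P(at least one) = 1 − (1−p₁)(1−p₂) = 1 − 0.426545 × 0.495931 = 0.788463.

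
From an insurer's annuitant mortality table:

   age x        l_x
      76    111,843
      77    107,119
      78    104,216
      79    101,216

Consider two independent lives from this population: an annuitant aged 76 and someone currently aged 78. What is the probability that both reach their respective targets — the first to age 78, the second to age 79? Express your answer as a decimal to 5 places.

0.90498

p₁ = l_78/l_76 = 104,216/111,843 = 0.931806; p₂ = l_79/l_78 = 101,216/104,216 = 0.971214.
P(both) = p₁ × p₂ = 0.931806 × 0.971214 = 0.904983.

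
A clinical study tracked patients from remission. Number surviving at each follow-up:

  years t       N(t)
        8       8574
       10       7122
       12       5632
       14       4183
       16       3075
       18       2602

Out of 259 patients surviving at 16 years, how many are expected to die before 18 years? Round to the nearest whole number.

40

The relevant probability is 1 − 2602/3075 = 0.153821.
Expected number = 259 × 0.153821 = 40.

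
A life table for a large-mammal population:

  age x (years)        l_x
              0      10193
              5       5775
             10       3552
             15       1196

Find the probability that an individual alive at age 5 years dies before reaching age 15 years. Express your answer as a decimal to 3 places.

0.793

P(die before 15 | alive at 5) = 1 − l_15/l_5 = 1 − 1196/5775 = (4579)/5775 = 0.792900.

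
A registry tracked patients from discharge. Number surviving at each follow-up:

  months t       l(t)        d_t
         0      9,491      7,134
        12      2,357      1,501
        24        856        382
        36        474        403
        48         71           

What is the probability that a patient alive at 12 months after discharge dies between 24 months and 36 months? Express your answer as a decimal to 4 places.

0.1621

This is the probability of reaching 24 but not 36, conditional on being alive at 12: (l(24) − l(36)) / l(12).
= (856 − 474) / 2,357 = 382 / 2,357 = 0.162070.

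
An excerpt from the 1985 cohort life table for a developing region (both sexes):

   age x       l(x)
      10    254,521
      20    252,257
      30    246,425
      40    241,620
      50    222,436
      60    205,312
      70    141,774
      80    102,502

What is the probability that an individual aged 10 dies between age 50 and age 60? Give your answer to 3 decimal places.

This is the probability of reaching 50 but not 60, conditional on being alive at 10: (l(50) − l(60)) / l(10).
= (222,436 − 205,312) / 254,521 = 17,124 / 254,521 = 0.067279.

0.067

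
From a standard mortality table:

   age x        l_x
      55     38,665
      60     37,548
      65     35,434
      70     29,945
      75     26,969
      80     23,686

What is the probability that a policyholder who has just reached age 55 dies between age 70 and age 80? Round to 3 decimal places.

0.162

We want 15|10q55 = (l_70 − l_80)/l_55.
This is the probability of reaching 70 but not 80, conditional on being alive at 55: (l_70 − l_80) / l_55.
= (29,945 − 23,686) / 38,665 = 6,259 / 38,665 = 0.161878.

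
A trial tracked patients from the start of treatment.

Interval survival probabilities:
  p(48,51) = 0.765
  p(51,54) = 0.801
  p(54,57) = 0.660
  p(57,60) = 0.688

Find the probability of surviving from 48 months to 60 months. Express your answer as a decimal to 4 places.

Chaining the interval survival probabilities: 0.765 × 0.801 × 0.660 × 0.688.
= 0.278244.

0.2782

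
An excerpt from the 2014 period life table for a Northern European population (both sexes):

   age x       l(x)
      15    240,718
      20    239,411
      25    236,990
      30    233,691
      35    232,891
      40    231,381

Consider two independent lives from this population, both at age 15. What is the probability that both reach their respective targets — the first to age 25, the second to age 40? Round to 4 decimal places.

0.9463

p₁ = l(25)/l(15) = 236,990/240,718 = 0.984513; p₂ = l(40)/l(15) = 231,381/240,718 = 0.961212.
P(both) = p₁ × p₂ = 0.984513 × 0.961212 = 0.946326.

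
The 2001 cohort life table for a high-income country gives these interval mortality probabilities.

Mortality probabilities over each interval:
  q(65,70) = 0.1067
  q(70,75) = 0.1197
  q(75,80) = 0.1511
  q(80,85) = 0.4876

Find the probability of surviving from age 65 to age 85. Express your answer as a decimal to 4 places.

0.3421

P(survive 65→85) = (1 − 0.1067) × (1 − 0.1197) × (1 − 0.1511) × (1 − 0.4876).
= 0.8933 × 0.8803 × 0.8489 × 0.5124 = 0.342053.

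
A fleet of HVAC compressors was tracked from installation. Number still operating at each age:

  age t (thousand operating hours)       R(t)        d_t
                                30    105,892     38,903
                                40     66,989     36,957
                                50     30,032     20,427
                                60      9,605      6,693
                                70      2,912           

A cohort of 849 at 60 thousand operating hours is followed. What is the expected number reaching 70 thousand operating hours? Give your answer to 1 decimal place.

257.4

The relevant probability is 2,912/9,605 = 0.303175.
Expected number = 849 × 0.303175 = 257.4.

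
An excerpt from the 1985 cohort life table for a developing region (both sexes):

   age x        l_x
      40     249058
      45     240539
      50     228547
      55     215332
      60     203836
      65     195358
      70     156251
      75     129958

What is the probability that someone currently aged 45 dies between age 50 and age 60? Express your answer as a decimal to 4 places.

This is the probability of reaching 50 but not 60, conditional on being alive at 45: (l_50 − l_60) / l_45.
= (228547 − 203836) / 240539 = 24711 / 240539 = 0.102732.

0.1027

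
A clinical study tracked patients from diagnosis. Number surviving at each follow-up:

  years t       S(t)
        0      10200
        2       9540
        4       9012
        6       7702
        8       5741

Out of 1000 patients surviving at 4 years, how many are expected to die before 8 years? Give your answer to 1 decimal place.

The relevant probability is 1 − 5741/9012 = 0.362960.
Expected number = 1000 × 0.362960 = 363.0.

363.0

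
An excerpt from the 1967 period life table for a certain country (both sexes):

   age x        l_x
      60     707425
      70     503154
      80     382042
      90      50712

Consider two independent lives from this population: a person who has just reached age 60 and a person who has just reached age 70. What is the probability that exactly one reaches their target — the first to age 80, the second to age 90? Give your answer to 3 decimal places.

0.532

p₁ = l_80/l_60 = 382042/707425 = 0.540046; p₂ = l_90/l_70 = 50712/503154 = 0.100788.
P(exactly one) = p₁(1−p₂) + (1−p₁)p₂ = 0.485616 + 0.046358 = 0.531974.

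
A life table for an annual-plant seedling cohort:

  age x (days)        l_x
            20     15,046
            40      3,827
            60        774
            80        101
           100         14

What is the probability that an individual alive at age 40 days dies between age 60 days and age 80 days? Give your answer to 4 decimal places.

0.1759

This is the probability of reaching 60 but not 80, conditional on being alive at 40: (l_60 − l_80) / l_40.
= (774 − 101) / 3,827 = 673 / 3,827 = 0.175856.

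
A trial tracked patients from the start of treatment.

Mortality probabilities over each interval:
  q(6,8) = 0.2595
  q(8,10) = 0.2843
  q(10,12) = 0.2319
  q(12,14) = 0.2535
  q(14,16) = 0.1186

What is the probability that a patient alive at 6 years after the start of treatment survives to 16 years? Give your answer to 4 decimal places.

0.2678

P(survive 6→16) = (1 − 0.2595) × (1 − 0.2843) × (1 − 0.2319) × (1 − 0.2535) × (1 − 0.1186).
= 0.7405 × 0.7157 × 0.7681 × 0.7465 × 0.8814 = 0.267841.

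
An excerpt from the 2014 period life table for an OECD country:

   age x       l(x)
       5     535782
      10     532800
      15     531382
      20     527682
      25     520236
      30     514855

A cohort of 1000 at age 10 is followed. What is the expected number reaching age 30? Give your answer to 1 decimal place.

The relevant probability is 514855/532800 = 0.966319.
Expected number = 1000 × 0.966319 = 966.3.

966.3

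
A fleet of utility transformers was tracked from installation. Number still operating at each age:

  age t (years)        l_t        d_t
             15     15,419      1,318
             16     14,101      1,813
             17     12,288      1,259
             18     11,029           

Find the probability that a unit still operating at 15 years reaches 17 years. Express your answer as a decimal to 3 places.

The conditional survival probability is l_17/l_15 = 12,288/15,419 = 0.796939.

0.797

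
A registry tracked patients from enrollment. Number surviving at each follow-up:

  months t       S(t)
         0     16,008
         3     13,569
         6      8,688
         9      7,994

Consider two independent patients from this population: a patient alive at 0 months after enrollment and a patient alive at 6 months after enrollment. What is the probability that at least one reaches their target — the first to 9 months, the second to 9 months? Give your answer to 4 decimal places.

p₁ = S(9)/S(0) = 7,994/16,008 = 0.499375; p₂ = S(9)/S(6) = 7,994/8,688 = 0.920120.
P(at least one) = 1 − (1−p₁)(1−p₂) = 1 − 0.500625 × 0.079880 = 0.960010.

0.9600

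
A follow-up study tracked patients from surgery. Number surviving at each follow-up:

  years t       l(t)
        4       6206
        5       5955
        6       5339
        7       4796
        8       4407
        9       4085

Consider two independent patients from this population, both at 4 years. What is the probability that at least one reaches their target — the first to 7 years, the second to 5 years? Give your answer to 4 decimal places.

p₁ = l(7)/l(4) = 4796/6206 = 0.772801; p₂ = l(5)/l(4) = 5955/6206 = 0.959555.
P(at least one) = 1 − (1−p₁)(1−p₂) = 1 − 0.227199 × 0.040445 = 0.990811.

0.9908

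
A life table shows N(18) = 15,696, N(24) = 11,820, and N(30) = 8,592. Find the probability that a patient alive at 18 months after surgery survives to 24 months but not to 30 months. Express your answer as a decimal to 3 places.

This is the probability of reaching 24 but not 30, conditional on being alive at 18: (N(24) − N(30)) / N(18).
= (11,820 − 8,592) / 15,696 = 3,228 / 15,696 = 0.205657.

0.206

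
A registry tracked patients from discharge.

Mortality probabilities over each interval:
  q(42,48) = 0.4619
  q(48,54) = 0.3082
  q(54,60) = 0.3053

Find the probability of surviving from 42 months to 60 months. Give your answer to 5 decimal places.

0.25861

The overall survival probability is (1 − 0.4619) × (1 − 0.3082) × (1 − 0.3053).
= 0.5381 × 0.6918 × 0.6947 = 0.258607.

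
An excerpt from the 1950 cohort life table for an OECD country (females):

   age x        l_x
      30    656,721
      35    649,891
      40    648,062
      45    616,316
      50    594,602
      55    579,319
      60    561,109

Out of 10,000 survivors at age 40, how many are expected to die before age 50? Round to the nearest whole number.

825

The relevant probability is 1 − 594,602/648,062 = 0.082492.
Expected number = 10,000 × 0.082492 = 825.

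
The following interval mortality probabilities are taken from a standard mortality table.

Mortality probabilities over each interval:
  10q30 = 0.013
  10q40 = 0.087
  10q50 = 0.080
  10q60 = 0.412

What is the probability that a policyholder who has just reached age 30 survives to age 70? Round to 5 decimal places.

0.48748

Chaining the interval survival probabilities: (1 − 0.013) × (1 − 0.087) × (1 − 0.080) × (1 − 0.412).
= 0.987 × 0.913 × 0.920 × 0.588 = 0.487476.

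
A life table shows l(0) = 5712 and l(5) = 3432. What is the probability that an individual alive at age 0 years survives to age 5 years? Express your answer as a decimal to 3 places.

0.601

The conditional survival probability is l(5)/l(0) = 3432/5712 = 0.600840.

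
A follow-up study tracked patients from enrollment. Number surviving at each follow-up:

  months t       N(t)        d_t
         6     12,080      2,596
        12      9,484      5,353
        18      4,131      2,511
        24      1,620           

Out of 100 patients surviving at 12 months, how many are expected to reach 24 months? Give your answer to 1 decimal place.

17.1

The relevant probability is 1,620/9,484 = 0.170814.
Expected number = 100 × 0.170814 = 17.1.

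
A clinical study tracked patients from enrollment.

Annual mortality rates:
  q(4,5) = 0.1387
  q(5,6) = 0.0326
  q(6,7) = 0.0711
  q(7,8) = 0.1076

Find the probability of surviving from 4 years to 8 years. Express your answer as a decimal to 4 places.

P(survive 4→8) = (1 − 0.1387) × (1 − 0.0326) × (1 − 0.0711) × (1 − 0.1076).
= 0.8613 × 0.9674 × 0.9289 × 0.8924 = 0.690699.

0.6907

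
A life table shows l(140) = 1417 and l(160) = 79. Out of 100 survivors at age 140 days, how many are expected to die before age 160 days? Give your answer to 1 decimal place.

The relevant probability is 1 − 79/1417 = 0.944248.
Expected number = 100 × 0.944248 = 94.4.

94.4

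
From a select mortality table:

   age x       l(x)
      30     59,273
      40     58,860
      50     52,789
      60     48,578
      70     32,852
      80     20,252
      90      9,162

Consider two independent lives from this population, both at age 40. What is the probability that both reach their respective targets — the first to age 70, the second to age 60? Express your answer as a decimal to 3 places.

p₁ = l(70)/l(40) = 32,852/58,860 = 0.558138; p₂ = l(60)/l(40) = 48,578/58,860 = 0.825314.
P(both) = p₁ × p₂ = 0.558138 × 0.825314 = 0.460639.

0.461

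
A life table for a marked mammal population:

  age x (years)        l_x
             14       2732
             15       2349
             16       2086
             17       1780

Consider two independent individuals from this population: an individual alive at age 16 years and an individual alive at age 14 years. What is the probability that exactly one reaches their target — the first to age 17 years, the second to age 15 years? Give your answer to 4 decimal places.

0.2458

p₁ = l_17/l_16 = 1780/2086 = 0.853308; p₂ = l_15/l_14 = 2349/2732 = 0.859810.
P(exactly one) = p₁(1−p₂) + (1−p₁)p₂ = 0.119625 + 0.126127 = 0.245752.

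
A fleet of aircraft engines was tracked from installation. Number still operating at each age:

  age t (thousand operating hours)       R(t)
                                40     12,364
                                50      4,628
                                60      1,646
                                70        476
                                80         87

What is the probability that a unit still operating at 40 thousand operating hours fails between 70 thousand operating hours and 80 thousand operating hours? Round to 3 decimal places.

This is the probability of reaching 70 but not 80, conditional on being operational at 40: (R(70) − R(80)) / R(40).
= (476 − 87) / 12,364 = 389 / 12,364 = 0.031462.

0.031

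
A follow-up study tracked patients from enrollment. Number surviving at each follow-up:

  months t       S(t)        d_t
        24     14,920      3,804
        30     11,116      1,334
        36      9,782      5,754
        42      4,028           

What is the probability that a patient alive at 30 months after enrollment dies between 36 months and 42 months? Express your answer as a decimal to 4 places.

This is the probability of reaching 36 but not 42, conditional on being alive at 30: (S(36) − S(42)) / S(30).
= (9,782 − 4,028) / 11,116 = 5,754 / 11,116 = 0.517632.

0.5176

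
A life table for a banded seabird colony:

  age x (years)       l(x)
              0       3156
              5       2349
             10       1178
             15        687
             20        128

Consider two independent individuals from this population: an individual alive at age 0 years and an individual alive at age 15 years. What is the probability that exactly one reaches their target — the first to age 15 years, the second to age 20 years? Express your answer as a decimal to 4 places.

p₁ = l(15)/l(0) = 687/3156 = 0.217681; p₂ = l(20)/l(15) = 128/687 = 0.186317.
P(exactly one) = p₁(1−p₂) + (1−p₁)p₂ = 0.177123 + 0.145759 = 0.322883.

0.3229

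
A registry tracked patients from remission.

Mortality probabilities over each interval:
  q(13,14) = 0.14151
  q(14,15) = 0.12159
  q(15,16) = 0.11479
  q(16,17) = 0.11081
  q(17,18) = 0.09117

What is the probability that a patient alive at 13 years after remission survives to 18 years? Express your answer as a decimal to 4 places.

0.5395

Survival from 13 to 18 is the product of surviving each interval: (1 − 0.14151) × (1 − 0.12159) × (1 − 0.11479) × (1 − 0.11081) × (1 − 0.09117).
= 0.85849 × 0.87841 × 0.88521 × 0.88919 × 0.90883 = 0.539456.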